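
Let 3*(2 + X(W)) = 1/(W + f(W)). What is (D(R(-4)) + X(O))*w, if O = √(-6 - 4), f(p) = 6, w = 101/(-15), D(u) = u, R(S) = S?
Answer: 13837/345 + 101*I*√10/2070 ≈ 40.107 + 0.15429*I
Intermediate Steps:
w = -101/15 (w = 101*(-1/15) = -101/15 ≈ -6.7333)
O = I*√10 (O = √(-10) = I*√10 ≈ 3.1623*I)
X(W) = -2 + 1/(3*(6 + W)) (X(W) = -2 + 1/(3*(W + 6)) = -2 + 1/(3*(6 + W)))
(D(R(-4)) + X(O))*w = (-4 + (-35 - 6*I*√10)/(3*(6 + I*√10)))*(-101/15) = 404/15 - 101*(-35 - 6*I*√10)/(45*(6 + I*√10))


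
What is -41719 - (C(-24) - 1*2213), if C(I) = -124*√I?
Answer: -39506 + 248*I*√6 ≈ -39506.0 + 607.47*I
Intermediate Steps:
-41719 - (C(-24) - 1*2213) = -41719 - (-248*I*√6 - 1*2213) = -41719 - (-248*I*√6 - 2213) = -41719 - (-2213 - 248*I*√6) = -41719 + (2213 + 248*I*√6) = -39506 + 248*I*√6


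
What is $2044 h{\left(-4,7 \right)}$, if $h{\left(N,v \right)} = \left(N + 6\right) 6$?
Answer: $24528$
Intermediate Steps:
$h{\left(N,v \right)} = 36 + 6 N$ ($h{\left(N,v \right)} = \left(6 + N\right) 6 = 36 + 6 N$)
$2044 h{\left(-4,7 \right)} = 2044 \left(36 + 6 \left(-4\right)\right) = 2044 \left(36 - 24\right) = 2044 \cdot 12 = 24528$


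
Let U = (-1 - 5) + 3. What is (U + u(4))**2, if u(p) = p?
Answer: 1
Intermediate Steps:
U = -3 (U = -6 + 3 = -3)
(U + u(4))**2 = (-3 + 4)**2 = 1**2 = 1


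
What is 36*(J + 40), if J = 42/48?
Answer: 2943/2 ≈ 1471.5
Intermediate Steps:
J = 7/8 (J = 42*(1/48) = 7/8 ≈ 0.87500)
36*(J + 40) = 36*(7/8 + 40) = 36*(327/8) = 2943/2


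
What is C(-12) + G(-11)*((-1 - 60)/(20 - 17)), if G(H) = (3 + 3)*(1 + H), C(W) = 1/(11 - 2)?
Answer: 10981/9 ≈ 1220.1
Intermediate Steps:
C(W) = ⅑ (C(W) = 1/9 = ⅑)
G(H) = 6 + 6*H (G(H) = 6*(1 + H) = 6 + 6*H)
C(-12) + G(-11)*((-1 - 60)/(20 - 17)) = ⅑ + (6 + 6*(-11))*((-1 - 60)/(20 - 17)) = ⅑ + (6 - 66)*(-61/3) = ⅑ - (-3660)/3 = ⅑ - 60*(-61/3) = ⅑ + 1220 = 10981/9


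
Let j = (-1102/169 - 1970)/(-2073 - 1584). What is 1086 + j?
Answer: 223839290/206011 ≈ 1086.5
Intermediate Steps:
j = 111344/206011 (j = (-1102*1/169 - 1970)/(-3657) = (-1102/169 - 1970)*(-1/3657) = -334032/169*(-1/3657) = 111344/206011 ≈ 0.54048)
1086 + j = 1086 + 111344/206011 = 223839290/206011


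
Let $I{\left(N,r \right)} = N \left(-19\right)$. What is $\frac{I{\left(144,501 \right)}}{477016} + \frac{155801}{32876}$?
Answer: $\frac{9278702635}{1960297252} \approx 4.7333$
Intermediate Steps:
$I{\left(N,r \right)} = - 19 N$
$\frac{I{\left(144,501 \right)}}{477016} + \frac{155801}{32876} = \frac{\left(-19\right) 144}{477016} + \frac{155801}{32876} = \left(-2736\right) \frac{1}{477016} + 155801 \cdot \frac{1}{32876} = - \frac{342}{59627} + \frac{155801}{32876} = \frac{9278702635}{1960297252}$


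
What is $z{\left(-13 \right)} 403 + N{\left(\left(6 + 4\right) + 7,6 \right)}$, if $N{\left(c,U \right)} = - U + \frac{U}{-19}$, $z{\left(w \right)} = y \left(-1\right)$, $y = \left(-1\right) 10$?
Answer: $\frac{76450}{19} \approx 4023.7$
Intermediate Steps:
$y = -10$
$z{\left(w \right)} = 10$ ($z{\left(w \right)} = \left(-10\right) \left(-1\right) = 10$)
$N{\left(c,U \right)} = - \frac{20 U}{19}$ ($N{\left(c,U \right)} = - U + U \left(- \frac{1}{19}\right) = - U - \frac{U}{19} = - \frac{20 U}{19}$)
$z{\left(-13 \right)} 403 + N{\left(\left(6 + 4\right) + 7,6 \right)} = 10 \cdot 403 - \frac{120}{19} = 4030 - \frac{120}{19} = \frac{76450}{19}$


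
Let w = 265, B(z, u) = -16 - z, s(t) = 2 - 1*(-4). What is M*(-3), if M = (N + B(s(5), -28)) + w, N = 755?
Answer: -2994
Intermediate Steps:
s(t) = 6 (s(t) = 2 + 4 = 6)
M = 998 (M = (755 + (-16 - 1*6)) + 265 = (755 + (-16 - 6)) + 265 = (755 - 22) + 265 = 733 + 265 = 998)
M*(-3) = 998*(-3) = -2994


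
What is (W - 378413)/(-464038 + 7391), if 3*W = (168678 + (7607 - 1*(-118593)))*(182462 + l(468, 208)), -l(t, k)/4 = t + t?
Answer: -52698871165/1369941 ≈ -38468.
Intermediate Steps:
l(t, k) = -8*t (l(t, k) = -4*(t + t) = -8*t)
W = 52700006404/3 (W = ((168678 + (7607 - 1*(-118593)))*(182462 - 8*468))/3 = ((168678 + (7607 + 118593))*(182462 - 3744))/3 = ((168678 + 126200)*178718)/3 = (294878*178718)/3 = (⅓)*52700006404 = 52700006404/3 ≈ 1.7567e+10)
(W - 378413)/(-464038 + 7391) = (52700006404/3 - 378413)/(-464038 + 7391) = (52698871165/3)/(-456647) = (52698871165/3)*(-1/456647) = -52698871165/1369941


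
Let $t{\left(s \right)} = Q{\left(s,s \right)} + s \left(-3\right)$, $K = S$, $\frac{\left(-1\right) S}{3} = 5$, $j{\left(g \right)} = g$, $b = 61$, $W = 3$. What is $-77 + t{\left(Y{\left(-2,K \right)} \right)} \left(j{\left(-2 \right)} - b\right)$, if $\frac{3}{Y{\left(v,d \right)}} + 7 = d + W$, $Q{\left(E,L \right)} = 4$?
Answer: $- \frac{6818}{19} \approx -358.84$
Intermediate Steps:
$S = -15$ ($S = \left(-3\right) 5 = -15$)
$K = -15$
$Y{\left(v,d \right)} = \frac{3}{-4 + d}$ ($Y{\left(v,d \right)} = \frac{3}{-7 + \left(d + 3\right)} = \frac{3}{-7 + \left(3 + d\right)} = \frac{3}{-4 + d}$)
$t{\left(s \right)} = 4 - 3 s$ ($t{\left(s \right)} = 4 + s \left(-3\right) = 4 - 3 s$)
$-77 + t{\left(Y{\left(-2,K \right)} \right)} \left(j{\left(-2 \right)} - b\right) = -77 + \left(4 - 3 \frac{3}{-4 - 15}\right) \left(-2 - 61\right) = -77 + \left(4 - 3 \frac{3}{-19}\right) \left(-2 - 61\right) = -77 + \left(4 - 3 \cdot 3 \left(- \frac{1}{19}\right)\right) \left(-63\right) = -77 + \left(4 - - \frac{9}{19}\right) \left(-63\right) = -77 + \left(4 + \frac{9}{19}\right) \left(-63\right) = -77 + \frac{85}{19} \left(-63\right) = -77 - \frac{5355}{19} = - \frac{6818}{19}$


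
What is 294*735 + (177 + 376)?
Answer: 216643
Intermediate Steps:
294*735 + (177 + 376) = 216090 + 553 = 216643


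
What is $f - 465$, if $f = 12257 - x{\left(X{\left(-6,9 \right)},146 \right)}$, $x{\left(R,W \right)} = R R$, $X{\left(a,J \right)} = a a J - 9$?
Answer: $-87433$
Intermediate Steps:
$X{\left(a,J \right)} = -9 + J a^{2}$ ($X{\left(a,J \right)} = a^{2} J - 9 = J a^{2} - 9 = -9 + J a^{2}$)
$x{\left(R,W \right)} = R^{2}$
$f = -86968$ ($f = 12257 - \left(-9 + 9 \left(-6\right)^{2}\right)^{2} = 12257 - \left(-9 + 9 \cdot 36\right)^{2} = 12257 - \left(-9 + 324\right)^{2} = 12257 - 315^{2} = 12257 - 99225 = -86968$)
$f - 465 = -86968 - 465 = -87433$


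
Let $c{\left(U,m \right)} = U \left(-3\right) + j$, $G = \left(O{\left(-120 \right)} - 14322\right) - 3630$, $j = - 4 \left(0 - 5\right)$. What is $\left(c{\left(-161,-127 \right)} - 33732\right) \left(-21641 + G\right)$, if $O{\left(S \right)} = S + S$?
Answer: $1323610757$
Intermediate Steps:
$O{\left(S \right)} = 2 S$
$j = 20$ ($j = \left(-4\right) \left(-5\right) = 20$)
$G = -18192$ ($G = \left(2 \left(-120\right) - 14322\right) - 3630 = \left(-240 - 14322\right) - 3630 = -14562 - 3630 = -18192$)
$c{\left(U,m \right)} = 20 - 3 U$ ($c{\left(U,m \right)} = U \left(-3\right) + 20 = - 3 U + 20 = 20 - 3 U$)
$\left(c{\left(-161,-127 \right)} - 33732\right) \left(-21641 + G\right) = \left(\left(20 - -483\right) - 33732\right) \left(-21641 - 18192\right) = \left(\left(20 + 483\right) - 33732\right) \left(-39833\right) = \left(503 - 33732\right) \left(-39833\right) = \left(-33229\right) \left(-39833\right) = 1323610757$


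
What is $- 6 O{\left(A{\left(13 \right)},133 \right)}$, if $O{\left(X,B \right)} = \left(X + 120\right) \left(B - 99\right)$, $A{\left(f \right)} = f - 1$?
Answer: $-26928$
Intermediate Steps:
$A{\left(f \right)} = -1 + f$ ($A{\left(f \right)} = f - 1 = -1 + f$)
$O{\left(X,B \right)} = \left(-99 + B\right) \left(120 + X\right)$ ($O{\left(X,B \right)} = \left(120 + X\right) \left(-99 + B\right) = \left(-99 + B\right) \left(120 + X\right)$)
$- 6 O{\left(A{\left(13 \right)},133 \right)} = - 6 \left(-11880 - 99 \left(-1 + 13\right) + 120 \cdot 133 + 133 \left(-1 + 13\right)\right) = - 6 \left(-11880 - 1188 + 15960 + 133 \cdot 12\right) = - 6 \left(-11880 - 1188 + 15960 + 1596\right) = - 6 \cdot 4488 = \left(-1\right) 26928 = -26928$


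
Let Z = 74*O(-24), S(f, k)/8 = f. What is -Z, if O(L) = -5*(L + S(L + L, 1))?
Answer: -150960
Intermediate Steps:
S(f, k) = 8*f
O(L) = -85*L (O(L) = -5*(L + 8*(L + L)) = -5*(L + 8*(2*L)) = -5*(L + 16*L) = -85*L)
Z = 150960 (Z = 74*(-85*(-24)) = 74*2040 = 150960)
-Z = -1*150960 = -150960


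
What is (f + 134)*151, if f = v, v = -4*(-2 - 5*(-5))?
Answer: 6342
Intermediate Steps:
v = -92 (v = -4*(-2 + 25) = -4*23 = -92)
f = -92
(f + 134)*151 = (-92 + 134)*151 = 42*151 = 6342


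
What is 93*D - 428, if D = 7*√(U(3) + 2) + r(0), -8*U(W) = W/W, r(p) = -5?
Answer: -893 + 651*√30/4 ≈ -1.5815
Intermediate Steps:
U(W) = -⅛ (U(W) = -W/(8*W) = -⅛*1 = -⅛)
D = -5 + 7*√30/4 (D = 7*√(-⅛ + 2) - 5 = 7*√(15/8) - 5 = 7*(√30/4) - 5 = 7*√30/4 - 5 = -5 + 7*√30/4 ≈ 4.5851)
93*D - 428 = 93*(-5 + 7*√30/4) - 428 = (-465 + 651*√30/4) - 428 = -893 + 651*√30/4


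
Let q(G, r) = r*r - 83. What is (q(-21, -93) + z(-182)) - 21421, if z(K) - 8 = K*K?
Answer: 20277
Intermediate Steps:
q(G, r) = -83 + r² (q(G, r) = r² - 83 = -83 + r²)
z(K) = 8 + K² (z(K) = 8 + K*K = 8 + K²)
(q(-21, -93) + z(-182)) - 21421 = ((-83 + (-93)²) + (8 + (-182)²)) - 21421 = ((-83 + 8649) + (8 + 33124)) - 21421 = (8566 + 33132) - 21421 = 41698 - 21421 = 20277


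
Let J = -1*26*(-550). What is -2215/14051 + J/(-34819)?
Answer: -278053385/489241769 ≈ -0.56834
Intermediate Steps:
J = 14300 (J = -26*(-550) = 14300)
-2215/14051 + J/(-34819) = -2215/14051 + 14300/(-34819) = -2215*1/14051 + 14300*(-1/34819) = -2215/14051 - 14300/34819 = -278053385/489241769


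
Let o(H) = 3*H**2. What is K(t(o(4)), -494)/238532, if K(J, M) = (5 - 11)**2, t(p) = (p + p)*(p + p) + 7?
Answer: 9/59633 ≈ 0.00015092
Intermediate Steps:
t(p) = 7 + 4*p**2 (t(p) = (2*p)*(2*p) + 7 = 4*p**2 + 7 = 7 + 4*p**2)
K(J, M) = 36 (K(J, M) = (-6)**2 = 36)
K(t(o(4)), -494)/238532 = 36/238532 = 36*(1/238532) = 9/59633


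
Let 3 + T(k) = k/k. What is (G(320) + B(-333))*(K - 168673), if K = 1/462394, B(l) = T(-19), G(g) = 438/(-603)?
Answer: 7123395662038/15490199 ≈ 4.5986e+5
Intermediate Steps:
T(k) = -2 (T(k) = -3 + k/k = -3 + 1 = -2)
G(g) = -146/201 (G(g) = 438*(-1/603) = -146/201)
B(l) = -2
K = 1/462394 ≈ 2.1627e-6
(G(320) + B(-333))*(K - 168673) = (-146/201 - 2)*(1/462394 - 168673) = -548/201*(-77993383161/462394) = 7123395662038/15490199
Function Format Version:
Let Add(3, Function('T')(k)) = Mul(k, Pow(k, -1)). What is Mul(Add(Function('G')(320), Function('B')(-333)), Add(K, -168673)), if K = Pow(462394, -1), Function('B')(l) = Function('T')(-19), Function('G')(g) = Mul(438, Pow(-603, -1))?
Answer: Rational(7123395662038, 15490199) ≈ 4.5986e+5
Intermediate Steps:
Function('T')(k) = -2 (Function('T')(k) = Add(-3, Mul(k, Pow(k, -1))) = Add(-3, 1) = -2)
Function('G')(g) = Rational(-146, 201) (Function('G')(g) = Mul(438, Rational(-1, 603)) = Rational(-146, 201))
Function('B')(l) = -2
K = Rational(1, 462394) ≈ 2.1627e-6
Mul(Add(Function('G')(320), Function('B')(-333)), Add(K, -168673)) = Mul(Add(Rational(-146, 201), -2), Add(Rational(1, 462394), -168673)) = Mul(Rational(-548, 201), Rational(-77993383161, 462394)) = Rational(7123395662038, 15490199)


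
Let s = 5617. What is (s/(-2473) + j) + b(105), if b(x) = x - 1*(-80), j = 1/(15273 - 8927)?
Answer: 2867683721/15693658 ≈ 182.73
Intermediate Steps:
j = 1/6346 ≈ 0.00015758
b(x) = 80 + x (b(x) = x + 80 = 80 + x)
(s/(-2473) + j) + b(105) = (5617/(-2473) + 1/6346) + (80 + 105) = (5617*(-1/2473) + 1/6346) + 185 = (-5617/2473 + 1/6346) + 185 = -35643009/15693658 + 185 = 2867683721/15693658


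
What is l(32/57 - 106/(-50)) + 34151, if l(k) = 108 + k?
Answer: 48822896/1425 ≈ 34262.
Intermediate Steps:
l(32/57 - 106/(-50)) + 34151 = (108 + (32/57 - 106/(-50))) + 34151 = (108 + (32*(1/57) - 106*(-1/50))) + 34151 = (108 + (32/57 + 53/25)) + 34151 = (108 + 3821/1425) + 34151 = 157721/1425 + 34151 = 48822896/1425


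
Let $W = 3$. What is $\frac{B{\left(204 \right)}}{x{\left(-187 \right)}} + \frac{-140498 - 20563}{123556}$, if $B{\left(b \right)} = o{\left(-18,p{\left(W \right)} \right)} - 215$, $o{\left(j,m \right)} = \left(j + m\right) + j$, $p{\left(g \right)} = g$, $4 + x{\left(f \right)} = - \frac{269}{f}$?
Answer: $\frac{5652884837}{59183324} \approx 95.515$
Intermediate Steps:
$x{\left(f \right)} = -4 - \frac{269}{f}$
$o{\left(j,m \right)} = m + 2 j$
$B{\left(b \right)} = -248$ ($B{\left(b \right)} = \left(3 + 2 \left(-18\right)\right) - 215 = \left(3 - 36\right) - 215 = -33 - 215 = -248$)
$\frac{B{\left(204 \right)}}{x{\left(-187 \right)}} + \frac{-140498 - 20563}{123556} = - \frac{248}{-4 - \frac{269}{-187}} + \frac{-140498 - 20563}{123556} = - \frac{248}{-4 - - \frac{269}{187}} + \left(-140498 - 20563\right) \frac{1}{123556} = - \frac{248}{-4 + \frac{269}{187}} - \frac{161061}{123556} = - \frac{248}{- \frac{479}{187}} - \frac{161061}{123556} = \left(-248\right) \left(- \frac{187}{479}\right) - \frac{161061}{123556} = \frac{46376}{479} - \frac{161061}{123556} = \frac{5652884837}{59183324}$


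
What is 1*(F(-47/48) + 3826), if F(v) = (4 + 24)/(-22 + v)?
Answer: 4218734/1103 ≈ 3824.8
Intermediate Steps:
F(v) = 28/(-22 + v)
1*(F(-47/48) + 3826) = 1*(28/(-22 - 47/48) + 3826) = 1*(28/(-1103/48) + 3826) = 1*(28*(-48/1103) + 3826) = 1*(-1344/1103 + 3826) = 1*(4218734/1103) = 4218734/1103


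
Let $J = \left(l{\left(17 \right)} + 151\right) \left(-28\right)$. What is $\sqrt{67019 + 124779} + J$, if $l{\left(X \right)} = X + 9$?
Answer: $-4956 + \sqrt{191798} \approx -4518.1$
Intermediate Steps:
$l{\left(X \right)} = 9 + X$
$J = -4956$ ($J = \left(\left(9 + 17\right) + 151\right) \left(-28\right) = \left(26 + 151\right) \left(-28\right) = 177 \left(-28\right) = -4956$)
$\sqrt{67019 + 124779} + J = \sqrt{67019 + 124779} - 4956 = \sqrt{191798} - 4956 = -4956 + \sqrt{191798}$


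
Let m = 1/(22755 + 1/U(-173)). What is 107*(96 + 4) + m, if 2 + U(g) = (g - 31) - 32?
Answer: 57947872538/5415689 ≈ 10700.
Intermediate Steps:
U(g) = -65 + g (U(g) = -2 + ((g - 31) - 32) = -2 + ((-31 + g) - 32) = -2 + (-63 + g) = -65 + g)
m = 238/5415689 (m = 1/(22755 + 1/(-65 - 173)) = 1/(22755 + 1/(-238)) = 1/(22755 - 1/238) = 1/(5415689/238) = 238/5415689 ≈ 4.3946e-5)
107*(96 + 4) + m = 107*(96 + 4) + 238/5415689 = 107*100 + 238/5415689 = 10700 + 238/5415689 = 57947872538/5415689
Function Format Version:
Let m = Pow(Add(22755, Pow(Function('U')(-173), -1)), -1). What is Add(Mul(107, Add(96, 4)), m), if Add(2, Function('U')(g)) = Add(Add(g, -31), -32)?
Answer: Rational(57947872538, 5415689) ≈ 10700.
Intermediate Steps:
Function('U')(g) = Add(-65, g) (Function('U')(g) = Add(-2, Add(Add(g, -31), -32)) = Add(-2, Add(Add(-31, g), -32)) = Add(-2, Add(-63, g)) = Add(-65, g))
m = Rational(238, 5415689) (m = Pow(Add(22755, Pow(Add(-65, -173), -1)), -1) = Pow(Add(22755, Pow(-238, -1)), -1) = Pow(Add(22755, Rational(-1, 238)), -1) = Pow(Rational(5415689, 238), -1) = Rational(238, 5415689) ≈ 4.3946e-5)
Add(Mul(107, Add(96, 4)), m) = Add(Mul(107, Add(96, 4)), Rational(238, 5415689)) = Add(Mul(107, 100), Rational(238, 5415689)) = Add(10700, Rational(238, 5415689)) = Rational(57947872538, 5415689)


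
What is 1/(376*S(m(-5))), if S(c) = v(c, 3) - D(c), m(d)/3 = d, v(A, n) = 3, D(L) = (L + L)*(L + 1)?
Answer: -1/156792 ≈ -6.3779e-6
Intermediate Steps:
D(L) = 2*L*(1 + L) (D(L) = (2*L)*(1 + L) = 2*L*(1 + L))
m(d) = 3*d
S(c) = 3 - 2*c*(1 + c)
1/(376*S(m(-5))) = 1/(376*(3 - 2*3*(-5)*(1 + 3*(-5)))) = 1/(376*(3 - 2*(-15)*(1 - 15))) = 1/(376*(3 - 2*(-15)*(-14))) = 1/(376*(3 - 420)) = 1/(376*(-417)) = 1/(-156792) = -1/156792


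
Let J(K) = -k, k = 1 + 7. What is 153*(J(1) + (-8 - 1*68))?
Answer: -12852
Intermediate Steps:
k = 8
J(K) = -8 (J(K) = -1*8 = -8)
153*(J(1) + (-8 - 1*68)) = 153*(-8 + (-8 - 1*68)) = 153*(-8 + (-8 - 68)) = 153*(-8 - 76) = 153*(-84) = -12852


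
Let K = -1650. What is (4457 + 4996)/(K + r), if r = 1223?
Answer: -9453/427 ≈ -22.138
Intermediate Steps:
(4457 + 4996)/(K + r) = (4457 + 4996)/(-1650 + 1223) = 9453/(-427) = 9453*(-1/427) = -9453/427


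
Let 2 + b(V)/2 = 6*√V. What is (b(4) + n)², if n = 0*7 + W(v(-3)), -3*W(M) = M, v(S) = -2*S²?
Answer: 676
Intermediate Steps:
W(M) = -M/3
b(V) = -4 + 12*√V (b(V) = -4 + 2*(6*√V) = -4 + 12*√V)
n = 6 (n = 0*7 - (-2)*(-3)²/3 = 0 - (-2)*9/3 = 0 - ⅓*(-18) = 0 + 6 = 6)
(b(4) + n)² = ((-4 + 12*√4) + 6)² = ((-4 + 12*2) + 6)² = ((-4 + 24) + 6)² = (20 + 6)² = 26² = 676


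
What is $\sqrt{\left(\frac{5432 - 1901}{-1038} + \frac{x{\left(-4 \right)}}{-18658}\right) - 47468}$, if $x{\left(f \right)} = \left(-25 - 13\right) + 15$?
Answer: $\frac{i \sqrt{123650090020038511}}{1613917} \approx 217.88 i$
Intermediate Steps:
$x{\left(f \right)} = -23$ ($x{\left(f \right)} = -38 + 15 = -23$)
$\sqrt{\left(\frac{5432 - 1901}{-1038} + \frac{x{\left(-4 \right)}}{-18658}\right) - 47468} = \sqrt{\left(\frac{5432 - 1901}{-1038} - \frac{23}{-18658}\right) - 47468} = \sqrt{\left(3531 \left(- \frac{1}{1038}\right) - - \frac{23}{18658}\right) - 47468} = \sqrt{\left(- \frac{1177}{346} + \frac{23}{18658}\right) - 47468} = \sqrt{- \frac{5488127}{1613917} - 47468} = \sqrt{- \frac{76614900283}{1613917}} = \frac{i \sqrt{123650090020038511}}{1613917}$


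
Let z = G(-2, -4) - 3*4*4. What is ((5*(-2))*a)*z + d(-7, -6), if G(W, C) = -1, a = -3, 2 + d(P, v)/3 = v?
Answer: -1494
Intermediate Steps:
d(P, v) = -6 + 3*v
z = -49 (z = -1 - 3*4*4 = -1 - 12*4 = -1 - 48 = -49)
((5*(-2))*a)*z + d(-7, -6) = ((5*(-2))*(-3))*(-49) + (-6 + 3*(-6)) = -10*(-3)*(-49) + (-6 - 18) = 30*(-49) - 24 = -1470 - 24 = -1494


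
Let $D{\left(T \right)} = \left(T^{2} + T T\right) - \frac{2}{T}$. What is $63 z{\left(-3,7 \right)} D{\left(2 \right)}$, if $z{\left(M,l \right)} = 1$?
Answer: $441$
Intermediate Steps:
$D{\left(T \right)} = - \frac{2}{T} + 2 T^{2}$ ($D{\left(T \right)} = \left(T^{2} + T^{2}\right) - \frac{2}{T} = 2 T^{2} - \frac{2}{T} = - \frac{2}{T} + 2 T^{2}$)
$63 z{\left(-3,7 \right)} D{\left(2 \right)} = 63 \cdot 1 \frac{2 \left(-1 + 2^{3}\right)}{2} = 63 \cdot 2 \cdot \frac{1}{2} \left(-1 + 8\right) = 63 \cdot 2 \cdot \frac{1}{2} \cdot 7 = 63 \cdot 7 = 441$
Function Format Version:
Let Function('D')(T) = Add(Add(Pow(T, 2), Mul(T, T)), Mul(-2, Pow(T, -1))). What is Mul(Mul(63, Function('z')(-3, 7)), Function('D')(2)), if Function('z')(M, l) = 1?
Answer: 441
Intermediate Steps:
Function('D')(T) = Add(Mul(-2, Pow(T, -1)), Mul(2, Pow(T, 2))) (Function('D')(T) = Add(Add(Pow(T, 2), Pow(T, 2)), Mul(-2, Pow(T, -1))) = Add(Mul(2, Pow(T, 2)), Mul(-2, Pow(T, -1))) = Add(Mul(-2, Pow(T, -1)), Mul(2, Pow(T, 2))))
Mul(Mul(63, Function('z')(-3, 7)), Function('D')(2)) = Mul(Mul(63, 1), Mul(2, Pow(2, -1), Add(-1, Pow(2, 3)))) = Mul(63, Mul(2, Rational(1, 2), Add(-1, 8))) = Mul(63, Mul(2, Rational(1, 2), 7)) = Mul(63, 7) = 441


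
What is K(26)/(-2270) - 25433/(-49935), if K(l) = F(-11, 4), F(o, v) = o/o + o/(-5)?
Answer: 28786559/56676225 ≈ 0.50791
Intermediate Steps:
F(o, v) = 1 - o/5 (F(o, v) = 1 + o*(-⅕) = 1 - o/5)
K(l) = 16/5 (K(l) = 1 - ⅕*(-11) = 1 + 11/5 = 16/5)
K(26)/(-2270) - 25433/(-49935) = (16/5)/(-2270) - 25433/(-49935) = (16/5)*(-1/2270) - 25433*(-1/49935) = -8/5675 + 25433/49935 = 28786559/56676225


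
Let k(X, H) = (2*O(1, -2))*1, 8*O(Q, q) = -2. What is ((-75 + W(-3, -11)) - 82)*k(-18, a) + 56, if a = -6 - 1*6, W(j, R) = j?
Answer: 136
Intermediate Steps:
O(Q, q) = -¼ (O(Q, q) = (⅛)*(-2) = -¼)
a = -12 (a = -6 - 6 = -12)
k(X, H) = -½ (k(X, H) = (2*(-¼))*1 = -½*1 = -½)
((-75 + W(-3, -11)) - 82)*k(-18, a) + 56 = ((-75 - 3) - 82)*(-½) + 56 = (-78 - 82)*(-½) + 56 = -160*(-½) + 56 = 80 + 56 = 136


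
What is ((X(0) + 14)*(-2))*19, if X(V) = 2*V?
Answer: -532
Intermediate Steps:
((X(0) + 14)*(-2))*19 = ((2*0 + 14)*(-2))*19 = ((0 + 14)*(-2))*19 = (14*(-2))*19 = -28*19 = -532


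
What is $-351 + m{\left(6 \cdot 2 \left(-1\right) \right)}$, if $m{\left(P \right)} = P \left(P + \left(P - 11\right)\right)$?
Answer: $69$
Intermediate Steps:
$m{\left(P \right)} = P \left(-11 + 2 P\right)$ ($m{\left(P \right)} = P \left(P + \left(-11 + P\right)\right) = P \left(-11 + 2 P\right)$)
$-351 + m{\left(6 \cdot 2 \left(-1\right) \right)} = -351 + 6 \cdot 2 \left(-1\right) \left(-11 + 2 \cdot 6 \cdot 2 \left(-1\right)\right) = -351 + 12 \left(-1\right) \left(-11 + 2 \cdot 12 \left(-1\right)\right) = -351 - 12 \left(-11 + 2 \left(-12\right)\right) = -351 - 12 \left(-11 - 24\right) = -351 - -420 = -351 + 420 = 69$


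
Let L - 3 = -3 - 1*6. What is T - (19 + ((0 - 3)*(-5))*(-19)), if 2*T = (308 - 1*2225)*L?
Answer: 6017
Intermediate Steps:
L = -6 (L = 3 + (-3 - 1*6) = 3 + (-3 - 6) = 3 - 9 = -6)
T = 5751 (T = ((308 - 1*2225)*(-6))/2 = ((308 - 2225)*(-6))/2 = (-1917*(-6))/2 = (½)*11502 = 5751)
T - (19 + ((0 - 3)*(-5))*(-19)) = 5751 - (19 + ((0 - 3)*(-5))*(-19)) = 5751 - (19 - 3*(-5)*(-19)) = 5751 - (19 + 15*(-19)) = 5751 - (19 - 285) = 5751 - 1*(-266) = 5751 + 266 = 6017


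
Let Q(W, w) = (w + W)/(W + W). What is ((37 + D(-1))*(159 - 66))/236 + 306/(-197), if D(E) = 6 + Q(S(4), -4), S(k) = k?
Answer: 715587/46492 ≈ 15.392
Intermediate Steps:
Q(W, w) = (W + w)/(2*W) (Q(W, w) = (W + w)/((2*W)) = (W + w)*(1/(2*W)) = (W + w)/(2*W))
D(E) = 6 (D(E) = 6 + (½)*(4 - 4)/4 = 6 + (½)*(¼)*0 = 6 + 0 = 6)
((37 + D(-1))*(159 - 66))/236 + 306/(-197) = ((37 + 6)*(159 - 66))/236 + 306/(-197) = (43*93)*(1/236) + 306*(-1/197) = 3999*(1/236) - 306/197 = 3999/236 - 306/197 = 715587/46492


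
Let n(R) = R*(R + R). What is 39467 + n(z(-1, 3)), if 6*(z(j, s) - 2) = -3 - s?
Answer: 39469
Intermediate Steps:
z(j, s) = 3/2 - s/6 (z(j, s) = 2 + (-3 - s)/6 = 2 + (-½ - s/6) = 3/2 - s/6)
n(R) = 2*R² (n(R) = R*(2*R) = 2*R²)
39467 + n(z(-1, 3)) = 39467 + 2*(3/2 - ⅙*3)² = 39467 + 2*(3/2 - ½)² = 39467 + 2*1² = 39467 + 2*1 = 39467 + 2 = 39469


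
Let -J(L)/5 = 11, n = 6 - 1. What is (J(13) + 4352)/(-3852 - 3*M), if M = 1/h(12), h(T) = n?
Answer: -21485/19263 ≈ -1.1154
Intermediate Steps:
n = 5
h(T) = 5
M = ⅕ (M = 1/5 = ⅕ ≈ 0.20000)
J(L) = -55 (J(L) = -5*11 = -55)
(J(13) + 4352)/(-3852 - 3*M) = (-55 + 4352)/(-3852 - 3*⅕) = 4297/(-3852 - ⅗) = 4297/(-19263/5) = 4297*(-5/19263) = -21485/19263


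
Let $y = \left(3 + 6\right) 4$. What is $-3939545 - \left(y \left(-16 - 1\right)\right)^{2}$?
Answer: $-4314089$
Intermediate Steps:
$y = 36$ ($y = 9 \cdot 4 = 36$)
$-3939545 - \left(y \left(-16 - 1\right)\right)^{2} = -3939545 - \left(36 \left(-16 - 1\right)\right)^{2} = -3939545 - \left(36 \left(-17\right)\right)^{2} = -3939545 - \left(-612\right)^{2} = -3939545 - 374544 = -4314089$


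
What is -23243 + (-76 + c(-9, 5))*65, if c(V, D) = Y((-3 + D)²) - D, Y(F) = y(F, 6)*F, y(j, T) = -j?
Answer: -29548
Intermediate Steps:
Y(F) = -F² (Y(F) = (-F)*F = -F²)
c(V, D) = -D - (-3 + D)⁴ (c(V, D) = -((-3 + D)²)² - D = -(-3 + D)⁴ - D = -D - (-3 + D)⁴)
-23243 + (-76 + c(-9, 5))*65 = -23243 + (-76 + (-1*5 - (-3 + 5)⁴))*65 = -23243 + (-76 + (-5 - 1*2⁴))*65 = -23243 + (-76 + (-5 - 1*16))*65 = -23243 + (-76 + (-5 - 16))*65 = -23243 + (-76 - 21)*65 = -23243 - 97*65 = -23243 - 6305 = -29548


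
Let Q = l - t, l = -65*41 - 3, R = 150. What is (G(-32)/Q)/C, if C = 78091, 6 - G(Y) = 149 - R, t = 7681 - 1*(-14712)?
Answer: -7/1957038551 ≈ -3.5768e-9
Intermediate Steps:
t = 22393 (t = 7681 + 14712 = 22393)
G(Y) = 7 (G(Y) = 6 - (149 - 1*150) = 6 - (149 - 150) = 6 - 1*(-1) = 6 + 1 = 7)
l = -2668 (l = -2665 - 3 = -2668)
Q = -25061 (Q = -2668 - 1*22393 = -2668 - 22393 = -25061)
(G(-32)/Q)/C = (7/(-25061))/78091 = (7*(-1/25061))*(1/78091) = -7/25061*1/78091 = -7/1957038551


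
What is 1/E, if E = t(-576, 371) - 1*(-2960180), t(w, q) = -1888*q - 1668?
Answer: 1/2258064 ≈ 4.4286e-7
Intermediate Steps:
t(w, q) = -1668 - 1888*q
E = 2258064 (E = (-1668 - 1888*371) - 1*(-2960180) = (-1668 - 700448) + 2960180 = -702116 + 2960180 = 2258064)
1/E = 1/2258064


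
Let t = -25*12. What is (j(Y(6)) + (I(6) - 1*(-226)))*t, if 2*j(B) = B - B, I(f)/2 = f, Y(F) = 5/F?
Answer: -71400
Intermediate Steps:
I(f) = 2*f
j(B) = 0 (j(B) = (B - B)/2 = (½)*0 = 0)
t = -300
(j(Y(6)) + (I(6) - 1*(-226)))*t = (0 + (2*6 - 1*(-226)))*(-300) = (0 + (12 + 226))*(-300) = (0 + 238)*(-300) = 238*(-300) = -71400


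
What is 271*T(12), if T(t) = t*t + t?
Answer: 42276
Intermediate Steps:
T(t) = t + t**2 (T(t) = t**2 + t = t + t**2)
271*T(12) = 271*(12*(1 + 12)) = 271*(12*13) = 271*156 = 42276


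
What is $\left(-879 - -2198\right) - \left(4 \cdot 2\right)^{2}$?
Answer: $1255$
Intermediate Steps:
$\left(-879 - -2198\right) - \left(4 \cdot 2\right)^{2} = \left(-879 + 2198\right) - 8^{2} = 1319 - 64 = 1255$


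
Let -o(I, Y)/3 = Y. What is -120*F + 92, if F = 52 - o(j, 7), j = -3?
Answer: -8668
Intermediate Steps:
o(I, Y) = -3*Y
F = 73 (F = 52 - (-3)*7 = 52 - 1*(-21) = 52 + 21 = 73)
-120*F + 92 = -120*73 + 92 = -8760 + 92 = -8668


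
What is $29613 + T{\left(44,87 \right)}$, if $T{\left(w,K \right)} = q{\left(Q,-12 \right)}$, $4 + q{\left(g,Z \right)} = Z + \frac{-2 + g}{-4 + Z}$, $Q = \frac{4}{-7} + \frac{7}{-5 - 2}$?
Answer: $\frac{3314889}{112} \approx 29597.0$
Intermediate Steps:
$Q = - \frac{11}{7}$ ($Q = 4 \left(- \frac{1}{7}\right) + \frac{7}{-5 - 2} = - \frac{4}{7} + \frac{7}{-7} = - \frac{4}{7} + 7 \left(- \frac{1}{7}\right) = - \frac{4}{7} - 1 = - \frac{11}{7} \approx -1.5714$)
$q{\left(g,Z \right)} = -4 + Z + \frac{-2 + g}{-4 + Z}$ ($q{\left(g,Z \right)} = -4 + \left(Z + \frac{-2 + g}{-4 + Z}\right) = -4 + Z + \frac{-2 + g}{-4 + Z}$)
$T{\left(w,K \right)} = - \frac{1767}{112}$ ($T{\left(w,K \right)} = \frac{14 - \frac{11}{7} + \left(-12\right)^{2} - -96}{-4 - 12} = \frac{14 - \frac{11}{7} + 144 + 96}{-16} = \left(- \frac{1}{16}\right) \frac{1767}{7} = - \frac{1767}{112}$)
$29613 + T{\left(44,87 \right)} = 29613 - \frac{1767}{112} = \frac{3314889}{112}$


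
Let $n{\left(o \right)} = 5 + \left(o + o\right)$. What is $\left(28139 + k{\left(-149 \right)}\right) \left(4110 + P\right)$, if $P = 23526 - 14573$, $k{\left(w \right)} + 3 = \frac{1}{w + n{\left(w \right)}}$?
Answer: $\frac{162452917993}{442} \approx 3.6754 \cdot 10^{8}$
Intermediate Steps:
$n{\left(o \right)} = 5 + 2 o$
$k{\left(w \right)} = -3 + \frac{1}{5 + 3 w}$ ($k{\left(w \right)} = -3 + \frac{1}{w + \left(5 + 2 w\right)} = -3 + \frac{1}{5 + 3 w}$)
$P = 8953$ ($P = 23526 - 14573 = 8953$)
$\left(28139 + k{\left(-149 \right)}\right) \left(4110 + P\right) = \left(28139 + \frac{-14 - -1341}{5 + 3 \left(-149\right)}\right) \left(4110 + 8953\right) = \left(28139 + \frac{-14 + 1341}{5 - 447}\right) 13063 = \left(28139 + \frac{1}{-442} \cdot 1327\right) 13063 = \left(28139 - \frac{1327}{442}\right) 13063 = \frac{12436111}{442} \cdot 13063 = \frac{162452917993}{442}$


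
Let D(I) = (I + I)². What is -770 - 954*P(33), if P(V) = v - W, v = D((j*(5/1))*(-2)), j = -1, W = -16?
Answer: -397634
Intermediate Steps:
D(I) = 4*I² (D(I) = (2*I)² = 4*I²)
v = 400 (v = 4*(-5/1*(-2))² = 4*(-5*(-2))² = 4*10² = 4*100 = 400)
P(V) = 416 (P(V) = 400 - 1*(-16) = 400 + 16 = 416)
-770 - 954*P(33) = -770 - 954*416 = -770 - 396864 = -397634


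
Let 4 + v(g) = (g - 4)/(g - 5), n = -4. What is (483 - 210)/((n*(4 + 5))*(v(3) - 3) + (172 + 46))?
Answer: 273/452 ≈ 0.60398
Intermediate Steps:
v(g) = -4 + (-4 + g)/(-5 + g) (v(g) = -4 + (g - 4)/(g - 5) = -4 + (-4 + g)/(-5 + g))
(483 - 210)/((n*(4 + 5))*(v(3) - 3) + (172 + 46)) = (483 - 210)/((-4*(4 + 5))*((16 - 3*3)/(-5 + 3) - 3) + (172 + 46)) = 273/((-4*9)*((16 - 9)/(-2) - 3) + 218) = 273/(-36*(-½*7 - 3) + 218) = 273/(-36*(-7/2 - 3) + 218) = 273/(-36*(-13/2) + 218) = 273/(234 + 218) = 273/452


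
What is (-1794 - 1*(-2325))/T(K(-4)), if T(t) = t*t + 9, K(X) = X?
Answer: 531/25 ≈ 21.240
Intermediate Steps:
T(t) = 9 + t**2 (T(t) = t**2 + 9 = 9 + t**2)
(-1794 - 1*(-2325))/T(K(-4)) = (-1794 - 1*(-2325))/(9 + (-4)**2) = (-1794 + 2325)/(9 + 16) = 531/25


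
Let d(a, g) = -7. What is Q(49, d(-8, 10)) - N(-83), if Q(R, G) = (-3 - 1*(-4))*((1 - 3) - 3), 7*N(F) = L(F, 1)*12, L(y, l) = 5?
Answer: -95/7 ≈ -13.571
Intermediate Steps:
N(F) = 60/7 (N(F) = (5*12)/7 = (⅐)*60 = 60/7)
Q(R, G) = -5 (Q(R, G) = (-3 + 4)*(-2 - 3) = 1*(-5) = -5)
Q(49, d(-8, 10)) - N(-83) = -5 - 1*60/7 = -5 - 60/7 = -95/7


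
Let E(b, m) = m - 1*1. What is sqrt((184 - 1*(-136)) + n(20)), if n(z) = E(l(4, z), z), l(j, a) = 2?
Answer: sqrt(339) ≈ 18.412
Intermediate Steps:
E(b, m) = -1 + m (E(b, m) = m - 1 = -1 + m)
n(z) = -1 + z
sqrt((184 - 1*(-136)) + n(20)) = sqrt((184 - 1*(-136)) + (-1 + 20)) = sqrt((184 + 136) + 19) = sqrt(320 + 19) = sqrt(339)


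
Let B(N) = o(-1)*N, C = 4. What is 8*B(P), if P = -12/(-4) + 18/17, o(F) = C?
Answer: 2208/17 ≈ 129.88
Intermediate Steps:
o(F) = 4
P = 69/17 (P = -12*(-¼) + 18*(1/17) = 3 + 18/17 = 69/17 ≈ 4.0588)
B(N) = 4*N
8*B(P) = 8*(4*(69/17)) = 8*(276/17) = 2208/17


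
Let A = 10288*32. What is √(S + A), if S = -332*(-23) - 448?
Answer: 2*√84101 ≈ 580.00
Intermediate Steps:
S = 7188 (S = 7636 - 448 = 7188)
A = 329216
√(S + A) = √(7188 + 329216) = √336404 = 2*√84101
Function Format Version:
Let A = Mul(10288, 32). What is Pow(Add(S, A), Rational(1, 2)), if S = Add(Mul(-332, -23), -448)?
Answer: Mul(2, Pow(84101, Rational(1, 2))) ≈ 580.00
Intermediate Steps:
S = 7188 (S = Add(7636, -448) = 7188)
A = 329216
Pow(Add(S, A), Rational(1, 2)) = Pow(Add(7188, 329216), Rational(1, 2)) = Pow(336404, Rational(1, 2)) = Mul(2, Pow(84101, Rational(1, 2)))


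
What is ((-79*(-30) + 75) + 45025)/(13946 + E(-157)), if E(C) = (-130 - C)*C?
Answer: 47470/9707 ≈ 4.8903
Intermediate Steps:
E(C) = C*(-130 - C)
((-79*(-30) + 75) + 45025)/(13946 + E(-157)) = ((-79*(-30) + 75) + 45025)/(13946 - 1*(-157)*(130 - 157)) = ((2370 + 75) + 45025)/(13946 - 1*(-157)*(-27)) = (2445 + 45025)/(13946 - 4239) = 47470/9707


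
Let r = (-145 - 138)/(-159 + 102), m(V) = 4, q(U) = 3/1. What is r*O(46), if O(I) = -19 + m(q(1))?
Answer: -1415/19 ≈ -74.474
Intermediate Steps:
q(U) = 3 (q(U) = 3*1 = 3)
O(I) = -15 (O(I) = -19 + 4 = -15)
r = 283/57 (r = -283/(-57) = -283*(-1/57) = 283/57 ≈ 4.9649)
r*O(46) = (283/57)*(-15) = -1415/19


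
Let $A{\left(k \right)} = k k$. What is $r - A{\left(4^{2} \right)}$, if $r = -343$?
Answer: $-599$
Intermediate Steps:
$A{\left(k \right)} = k^{2}$
$r - A{\left(4^{2} \right)} = -343 - \left(4^{2}\right)^{2} = -343 - 16^{2} = -343 - 256 = -599$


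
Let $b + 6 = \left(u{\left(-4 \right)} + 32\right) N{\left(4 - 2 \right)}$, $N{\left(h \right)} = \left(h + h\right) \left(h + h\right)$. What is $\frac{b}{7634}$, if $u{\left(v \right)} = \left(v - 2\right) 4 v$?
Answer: $\frac{1021}{3817} \approx 0.26749$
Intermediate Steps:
$u{\left(v \right)} = v \left(-8 + 4 v\right)$ ($u{\left(v \right)} = \left(-2 + v\right) 4 v = \left(-8 + 4 v\right) v = v \left(-8 + 4 v\right)$)
$N{\left(h \right)} = 4 h^{2}$ ($N{\left(h \right)} = 2 h 2 h = 4 h^{2}$)
$b = 2042$ ($b = -6 + \left(4 \left(-4\right) \left(-2 - 4\right) + 32\right) 4 \left(4 - 2\right)^{2} = -6 + \left(4 \left(-4\right) \left(-6\right) + 32\right) 4 \left(4 - 2\right)^{2} = -6 + \left(96 + 32\right) 4 \cdot 2^{2} = -6 + 128 \cdot 4 \cdot 4 = -6 + 128 \cdot 16 = -6 + 2048 = 2042$)
$\frac{b}{7634} = \frac{2042}{7634} = 2042 \cdot \frac{1}{7634} = \frac{1021}{3817}$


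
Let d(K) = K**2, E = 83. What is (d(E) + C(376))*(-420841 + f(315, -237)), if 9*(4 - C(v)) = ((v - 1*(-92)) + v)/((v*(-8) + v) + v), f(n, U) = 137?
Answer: -3680011372904/1269 ≈ -2.8999e+9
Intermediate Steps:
C(v) = 4 + (92 + 2*v)/(54*v) (C(v) = 4 - ((v - 1*(-92)) + v)/(9*((v*(-8) + v) + v)) = 4 - ((v + 92) + v)/(9*((-8*v + v) + v)) = 4 - ((92 + v) + v)/(9*(-7*v + v)) = 4 - (92 + 2*v)/(9*((-6*v))) = 4 - (92 + 2*v)*(-1/(6*v))/9 = 4 - (-1)*(92 + 2*v)/(54*v) = 4 + (92 + 2*v)/(54*v))
(d(E) + C(376))*(-420841 + f(315, -237)) = (83**2 + (1/27)*(46 + 109*376)/376)*(-420841 + 137) = (6889 + (1/27)*(1/376)*(46 + 40984))*(-420704) = (6889 + (1/27)*(1/376)*41030)*(-420704) = (6889 + 20515/5076)*(-420704) = (34989079/5076)*(-420704) = -3680011372904/1269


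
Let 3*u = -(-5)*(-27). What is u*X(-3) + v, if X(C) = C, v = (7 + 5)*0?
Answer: 135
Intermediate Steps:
v = 0 (v = 12*0 = 0)
u = -45 (u = (-(-5)*(-27))/3 = (-1*135)/3 = (1/3)*(-135) = -45)
u*X(-3) + v = -45*(-3) + 0 = 135 + 0 = 135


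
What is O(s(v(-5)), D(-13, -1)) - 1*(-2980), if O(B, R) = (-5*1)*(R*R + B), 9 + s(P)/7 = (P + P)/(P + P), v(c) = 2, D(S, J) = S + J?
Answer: 2280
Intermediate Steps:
D(S, J) = J + S
s(P) = -56 (s(P) = -63 + 7*((P + P)/(P + P)) = -63 + 7*((2*P)/((2*P))) = -63 + 7*((2*P)*(1/(2*P))) = -63 + 7*1 = -63 + 7 = -56)
O(B, R) = -5*B - 5*R² (O(B, R) = -5*(R² + B) = -5*(B + R²) = -5*B - 5*R²)
O(s(v(-5)), D(-13, -1)) - 1*(-2980) = (-5*(-56) - 5*(-1 - 13)²) - 1*(-2980) = (280 - 5*(-14)²) + 2980 = (280 - 5*196) + 2980 = (280 - 980) + 2980 = -700 + 2980 = 2280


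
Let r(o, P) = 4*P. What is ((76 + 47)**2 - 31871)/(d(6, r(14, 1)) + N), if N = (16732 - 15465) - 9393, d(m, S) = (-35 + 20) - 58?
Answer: 16742/8199 ≈ 2.0420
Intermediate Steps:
d(m, S) = -73 (d(m, S) = -15 - 58 = -73)
N = -8126 (N = 1267 - 9393 = -8126)
((76 + 47)**2 - 31871)/(d(6, r(14, 1)) + N) = ((76 + 47)**2 - 31871)/(-73 - 8126) = (123**2 - 31871)/(-8199) = (15129 - 31871)*(-1/8199) = -16742*(-1/8199) = 16742/8199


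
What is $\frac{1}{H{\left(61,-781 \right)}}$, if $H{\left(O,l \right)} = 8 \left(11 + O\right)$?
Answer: $\frac{1}{576} \approx 0.0017361$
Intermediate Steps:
$H{\left(O,l \right)} = 88 + 8 O$
$\frac{1}{H{\left(61,-781 \right)}} = \frac{1}{88 + 8 \cdot 61} = \frac{1}{88 + 488} = \frac{1}{576}$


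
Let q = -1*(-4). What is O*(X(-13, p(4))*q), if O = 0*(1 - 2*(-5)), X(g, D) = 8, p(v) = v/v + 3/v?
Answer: 0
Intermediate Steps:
p(v) = 1 + 3/v
O = 0 (O = 0*(1 + 10) = 0*11 = 0)
q = 4
O*(X(-13, p(4))*q) = 0*(8*4) = 0*32 = 0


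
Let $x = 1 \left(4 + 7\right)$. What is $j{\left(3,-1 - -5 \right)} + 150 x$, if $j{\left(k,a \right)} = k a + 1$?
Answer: $1663$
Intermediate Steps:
$j{\left(k,a \right)} = 1 + a k$ ($j{\left(k,a \right)} = a k + 1 = 1 + a k$)
$x = 11$ ($x = 1 \cdot 11 = 11$)
$j{\left(3,-1 - -5 \right)} + 150 x = \left(1 + \left(-1 - -5\right) 3\right) + 150 \cdot 11 = \left(1 + \left(-1 + 5\right) 3\right) + 1650 = \left(1 + 4 \cdot 3\right) + 1650 = \left(1 + 12\right) + 1650 = 13 + 1650 = 1663$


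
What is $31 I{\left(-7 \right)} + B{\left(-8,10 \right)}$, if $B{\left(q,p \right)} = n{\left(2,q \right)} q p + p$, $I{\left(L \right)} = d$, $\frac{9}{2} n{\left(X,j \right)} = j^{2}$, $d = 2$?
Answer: $- \frac{9592}{9} \approx -1065.8$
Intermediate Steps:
$n{\left(X,j \right)} = \frac{2 j^{2}}{9}$
$I{\left(L \right)} = 2$
$B{\left(q,p \right)} = p + \frac{2 p q^{3}}{9}$ ($B{\left(q,p \right)} = \frac{2 q^{2}}{9} q p + p = \frac{2 q^{3}}{9} p + p = \frac{2 p q^{3}}{9} + p = p + \frac{2 p q^{3}}{9}$)
$31 I{\left(-7 \right)} + B{\left(-8,10 \right)} = 31 \cdot 2 + \frac{1}{9} \cdot 10 \left(9 + 2 \left(-8\right)^{3}\right) = 62 + \frac{1}{9} \cdot 10 \left(9 + 2 \left(-512\right)\right) = 62 + \frac{1}{9} \cdot 10 \left(9 - 1024\right) = 62 + \frac{1}{9} \cdot 10 \left(-1015\right) = 62 - \frac{10150}{9} = - \frac{9592}{9}$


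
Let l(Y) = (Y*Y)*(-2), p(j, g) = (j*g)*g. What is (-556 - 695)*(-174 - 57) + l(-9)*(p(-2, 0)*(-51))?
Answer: 288981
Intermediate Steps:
p(j, g) = j*g² (p(j, g) = (g*j)*g = j*g²)
l(Y) = -2*Y² (l(Y) = Y²*(-2) = -2*Y²)
(-556 - 695)*(-174 - 57) + l(-9)*(p(-2, 0)*(-51)) = (-556 - 695)*(-174 - 57) + (-2*(-9)²)*(-2*0²*(-51)) = -1251*(-231) + (-2*81)*(-2*0*(-51)) = 288981 - 0*(-51) = 288981 - 162*0 = 288981 + 0 = 288981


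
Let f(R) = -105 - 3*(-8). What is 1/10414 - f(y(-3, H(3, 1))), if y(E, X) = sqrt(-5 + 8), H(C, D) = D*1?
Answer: 843535/10414 ≈ 81.000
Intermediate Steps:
H(C, D) = D
y(E, X) = sqrt(3)
f(R) = -81 (f(R) = -105 + 24 = -81)
1/10414 - f(y(-3, H(3, 1))) = 1/10414 - 1*(-81) = 1/10414 + 81 = 843535/10414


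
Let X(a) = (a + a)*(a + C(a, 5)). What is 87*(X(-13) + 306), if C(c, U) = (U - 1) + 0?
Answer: 46980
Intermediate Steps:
C(c, U) = -1 + U (C(c, U) = (-1 + U) + 0 = -1 + U)
X(a) = 2*a*(4 + a) (X(a) = (a + a)*(a + (-1 + 5)) = (2*a)*(a + 4) = (2*a)*(4 + a) = 2*a*(4 + a))
87*(X(-13) + 306) = 87*(2*(-13)*(4 - 13) + 306) = 87*(2*(-13)*(-9) + 306) = 87*(234 + 306) = 87*540 = 46980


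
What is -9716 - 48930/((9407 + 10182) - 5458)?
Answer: -137345726/14131 ≈ -9719.5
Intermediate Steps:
-9716 - 48930/((9407 + 10182) - 5458) = -9716 - 48930/(19589 - 5458) = -9716 - 48930/14131 = -137345726/14131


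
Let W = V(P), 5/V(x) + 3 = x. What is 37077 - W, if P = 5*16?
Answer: 2854924/77 ≈ 37077.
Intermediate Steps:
P = 80
V(x) = 5/(-3 + x)
W = 5/77 (W = 5/(-3 + 80) = 5/77 ≈ 0.064935)
37077 - W = 37077 - 1*5/77 = 37077 - 5/77 = 2854924/77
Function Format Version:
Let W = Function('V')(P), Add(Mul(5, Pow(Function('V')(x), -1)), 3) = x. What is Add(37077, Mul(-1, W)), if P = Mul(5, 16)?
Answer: Rational(2854924, 77) ≈ 37077.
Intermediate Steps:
P = 80
Function('V')(x) = Mul(5, Pow(Add(-3, x), -1))
W = Rational(5, 77) (W = Mul(5, Pow(Add(-3, 80), -1)) = Mul(5, Pow(77, -1)) = Mul(5, Rational(1, 77)) = Rational(5, 77) ≈ 0.064935)
Add(37077, Mul(-1, W)) = Add(37077, Mul(-1, Rational(5, 77))) = Add(37077, Rational(-5, 77)) = Rational(2854924, 77)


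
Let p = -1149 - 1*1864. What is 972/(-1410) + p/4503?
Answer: -1437541/1058205 ≈ -1.3585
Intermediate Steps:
p = -3013 (p = -1149 - 1864 = -3013)
972/(-1410) + p/4503 = 972/(-1410) - 3013/4503 = 972*(-1/1410) - 3013*1/4503 = -162/235 - 3013/4503 = -1437541/1058205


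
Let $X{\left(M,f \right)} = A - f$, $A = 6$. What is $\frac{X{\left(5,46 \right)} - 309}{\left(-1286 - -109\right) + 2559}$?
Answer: $- \frac{349}{1382} \approx -0.25253$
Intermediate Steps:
$X{\left(M,f \right)} = 6 - f$
$\frac{X{\left(5,46 \right)} - 309}{\left(-1286 - -109\right) + 2559} = \frac{\left(6 - 46\right) - 309}{\left(-1286 - -109\right) + 2559} = \frac{\left(6 - 46\right) - 309}{\left(-1286 + 109\right) + 2559} = \frac{-40 - 309}{-1177 + 2559} = - \frac{349}{1382}$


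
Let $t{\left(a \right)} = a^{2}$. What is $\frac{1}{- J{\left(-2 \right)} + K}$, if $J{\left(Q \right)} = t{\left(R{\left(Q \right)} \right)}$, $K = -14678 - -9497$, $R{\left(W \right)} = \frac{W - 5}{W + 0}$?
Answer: $- \frac{4}{20773} \approx -0.00019256$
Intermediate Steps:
$R{\left(W \right)} = \frac{-5 + W}{W}$
$K = -5181$ ($K = -14678 + 9497 = -5181$)
$J{\left(Q \right)} = \frac{\left(-5 + Q\right)^{2}}{Q^{2}}$ ($J{\left(Q \right)} = \left(\frac{-5 + Q}{Q}\right)^{2} = \frac{\left(-5 + Q\right)^{2}}{Q^{2}}$)
$\frac{1}{- J{\left(-2 \right)} + K} = \frac{1}{- \frac{\left(-5 - 2\right)^{2}}{4} - 5181} = \frac{1}{- \frac{\left(-7\right)^{2}}{4} - 5181} = \frac{1}{- \frac{49}{4} - 5181} = \frac{1}{- \frac{20773}{4}} = - \frac{4}{20773}$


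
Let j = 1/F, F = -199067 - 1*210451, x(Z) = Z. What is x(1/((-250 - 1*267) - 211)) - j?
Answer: -204395/149064552 ≈ -0.0013712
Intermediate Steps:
F = -409518 (F = -199067 - 210451 = -409518)
j = -1/409518 (j = 1/(-409518) = -1/409518 ≈ -2.4419e-6)
x(1/((-250 - 1*267) - 211)) - j = 1/((-250 - 1*267) - 211) - 1*(-1/409518) = 1/((-250 - 267) - 211) + 1/409518 = 1/(-517 - 211) + 1/409518 = 1/(-728) + 1/409518 = -1/728 + 1/409518 = -204395/149064552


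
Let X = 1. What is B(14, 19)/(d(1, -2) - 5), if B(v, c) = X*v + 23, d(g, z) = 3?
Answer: -37/2 ≈ -18.500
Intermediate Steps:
B(v, c) = 23 + v (B(v, c) = 1*v + 23 = v + 23 = 23 + v)
B(14, 19)/(d(1, -2) - 5) = (23 + 14)/(3 - 5) = 37/(-2) = 37*(-½) = -37/2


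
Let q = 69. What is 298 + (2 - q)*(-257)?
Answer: 17517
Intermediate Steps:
298 + (2 - q)*(-257) = 298 + (2 - 1*69)*(-257) = 298 + (2 - 69)*(-257) = 298 - 67*(-257) = 298 + 17219 = 17517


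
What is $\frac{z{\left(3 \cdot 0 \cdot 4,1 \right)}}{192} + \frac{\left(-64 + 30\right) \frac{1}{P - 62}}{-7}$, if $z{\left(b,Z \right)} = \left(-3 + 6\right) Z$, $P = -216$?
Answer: $- \frac{115}{62272} \approx -0.0018467$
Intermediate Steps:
$z{\left(b,Z \right)} = 3 Z$
$\frac{z{\left(3 \cdot 0 \cdot 4,1 \right)}}{192} + \frac{\left(-64 + 30\right) \frac{1}{P - 62}}{-7} = \frac{3 \cdot 1}{192} + \frac{\left(-64 + 30\right) \frac{1}{-216 - 62}}{-7} = 3 \cdot \frac{1}{192} + - \frac{34}{-278} \left(- \frac{1}{7}\right) = \frac{1}{64} + \left(-34\right) \left(- \frac{1}{278}\right) \left(- \frac{1}{7}\right) = \frac{1}{64} + \frac{17}{139} \left(- \frac{1}{7}\right) = \frac{1}{64} - \frac{17}{973} = - \frac{115}{62272}$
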